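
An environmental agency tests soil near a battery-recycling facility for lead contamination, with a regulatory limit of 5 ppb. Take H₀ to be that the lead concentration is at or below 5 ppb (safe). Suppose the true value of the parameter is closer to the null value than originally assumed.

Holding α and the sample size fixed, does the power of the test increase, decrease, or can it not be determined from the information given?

A smaller true effect puts the Ha sampling distribution closer to H₀, so more of it falls in the non-rejection region.
Since power = 1 − β and β increases, power decreases.

It decreases.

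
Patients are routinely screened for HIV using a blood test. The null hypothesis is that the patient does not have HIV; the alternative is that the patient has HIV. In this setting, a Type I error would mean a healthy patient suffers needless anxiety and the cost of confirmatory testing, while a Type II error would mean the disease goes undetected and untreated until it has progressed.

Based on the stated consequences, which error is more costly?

Type II error

The Type II consequence (the disease goes undetected and untreated until it has progressed) is more severe than the Type I consequence (a healthy patient suffers needless anxiety and the cost of confirmatory testing).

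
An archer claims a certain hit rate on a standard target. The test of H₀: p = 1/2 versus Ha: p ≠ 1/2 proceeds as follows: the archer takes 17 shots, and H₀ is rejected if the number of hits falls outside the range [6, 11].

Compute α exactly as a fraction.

Under H₀, S ~ Binomial(17, 1/2); α is the probability of landing in either tail, P(S ≤ 5) + P(S ≥ 12).
By symmetry, α = 2·P(S ≤ 5) = 2·(1 + 17 + 136 + 680 + 2380 + 6188)/131072 = 18804/131072 = 4701/32768.

4701/32768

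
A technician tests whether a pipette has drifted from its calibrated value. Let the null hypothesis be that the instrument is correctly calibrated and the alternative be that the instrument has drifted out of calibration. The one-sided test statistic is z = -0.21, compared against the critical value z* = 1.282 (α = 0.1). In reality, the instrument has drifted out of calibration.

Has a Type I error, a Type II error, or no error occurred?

Since z = -0.21 ≤ z* = 1.282, H₀ is not rejected.
H₀ is false (actually the instrument has drifted out of calibration).
Failing to reject a false H₀ is a Type II error.

Type II error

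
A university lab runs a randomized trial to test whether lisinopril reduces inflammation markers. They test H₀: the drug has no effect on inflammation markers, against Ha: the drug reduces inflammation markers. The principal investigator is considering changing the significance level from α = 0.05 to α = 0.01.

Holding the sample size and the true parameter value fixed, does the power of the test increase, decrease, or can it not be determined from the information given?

Lowering α raises the bar for rejection; under Ha, the test now fails to reject on outcomes it previously would have rejected.
Since power = 1 − β and β increases, power decreases.

It decreases.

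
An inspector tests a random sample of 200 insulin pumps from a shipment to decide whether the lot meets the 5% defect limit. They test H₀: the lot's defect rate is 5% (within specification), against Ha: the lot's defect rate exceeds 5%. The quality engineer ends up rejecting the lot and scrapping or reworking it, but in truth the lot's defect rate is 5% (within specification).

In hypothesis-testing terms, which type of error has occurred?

Type I error

'Rejecting the lot and scrapping or reworking it' corresponds to rejecting H₀.
H₀ was rejected but H₀ is true — a Type I error (false positive).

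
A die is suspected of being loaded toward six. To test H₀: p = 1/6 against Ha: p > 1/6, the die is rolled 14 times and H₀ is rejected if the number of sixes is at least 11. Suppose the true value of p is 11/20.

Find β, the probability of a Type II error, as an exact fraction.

767413934602409223/819200000000000000

β = P(fail to reject H₀ | Ha true) = P(K ≤ 10 | p = 11/20), K ~ Binomial(14, 11/20).
Equivalently, β = 1 − P(K ≥ 11) = 767413934602409223/819200000000000000.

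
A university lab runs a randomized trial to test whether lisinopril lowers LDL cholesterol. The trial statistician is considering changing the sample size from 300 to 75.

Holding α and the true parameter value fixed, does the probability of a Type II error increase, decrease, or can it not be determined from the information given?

It increases.

A smaller sample increases the standard error, so the sampling distributions under H₀ and Ha overlap more.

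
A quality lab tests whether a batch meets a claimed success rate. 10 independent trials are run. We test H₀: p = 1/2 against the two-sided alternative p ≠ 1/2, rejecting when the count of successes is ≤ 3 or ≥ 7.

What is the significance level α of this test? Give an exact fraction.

The significance level is the null-hypothesis probability of the rejection region {≤3} ∪ {≥7}.
The two tails are symmetric, so α = 2·(1 + 10 + 45 + 120)/2^10 = 352/1024 = 11/32.

11/32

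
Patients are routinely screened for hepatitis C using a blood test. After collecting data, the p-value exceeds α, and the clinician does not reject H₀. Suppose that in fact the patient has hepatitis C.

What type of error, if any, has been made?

Type II error

The conventional null hypothesis here is that the patient does not have hepatitis C.
H₀ was not rejected, but H₀ is actually false.
Failing to reject a false null hypothesis is a Type II error (false negative).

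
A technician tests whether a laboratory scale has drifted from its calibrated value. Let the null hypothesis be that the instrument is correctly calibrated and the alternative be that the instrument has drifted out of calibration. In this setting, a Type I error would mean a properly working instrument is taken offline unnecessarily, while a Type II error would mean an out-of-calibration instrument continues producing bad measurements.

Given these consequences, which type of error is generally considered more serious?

The Type II consequence (an out-of-calibration instrument continues producing bad measurements) is more severe than the Type I consequence (a properly working instrument is taken offline unnecessarily).

Type II error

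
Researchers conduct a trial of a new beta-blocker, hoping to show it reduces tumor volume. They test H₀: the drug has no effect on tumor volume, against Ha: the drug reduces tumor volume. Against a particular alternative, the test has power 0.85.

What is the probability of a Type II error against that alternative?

0.15

Power = 1 − β, so β = 1 − 0.85 = 0.15.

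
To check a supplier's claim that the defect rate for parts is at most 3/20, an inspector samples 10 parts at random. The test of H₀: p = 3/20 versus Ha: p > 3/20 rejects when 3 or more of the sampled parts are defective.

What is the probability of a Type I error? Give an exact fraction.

460297010259/2560000000000

The significance level is the probability, assuming p = 3/20, of seeing 3 or more defectives in 10 draws.
Via the complement, α = 1 − Σ_{j=0}^{2} C(10,j)(3/20)^j(17/20)^{10-j} = 460297010259/2560000000000.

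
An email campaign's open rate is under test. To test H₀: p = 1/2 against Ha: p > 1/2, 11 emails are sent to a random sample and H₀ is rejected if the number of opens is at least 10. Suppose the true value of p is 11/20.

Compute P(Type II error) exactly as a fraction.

20194688329389/20480000000000

A Type II error is failing to reject when Ha holds: with p = 11/20, β = P(X ≤ 9).
Adding the binomial probabilities P(X=0)+…+P(X=9) at p = 11/20 gives 20194688329389/20480000000000.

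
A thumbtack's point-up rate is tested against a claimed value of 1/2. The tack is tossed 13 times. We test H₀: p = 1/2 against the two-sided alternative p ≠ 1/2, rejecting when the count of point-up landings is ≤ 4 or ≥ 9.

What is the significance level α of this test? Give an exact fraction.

1093/4096

Under H₀, X ~ Binomial(13, 1/2); α is the probability of landing in either tail, P(X ≤ 4) + P(X ≥ 9).
By symmetry, α = 2·P(X ≤ 4) = 2·(1 + 13 + 78 + 286 + 715)/8192 = 2186/8192 = 1093/4096.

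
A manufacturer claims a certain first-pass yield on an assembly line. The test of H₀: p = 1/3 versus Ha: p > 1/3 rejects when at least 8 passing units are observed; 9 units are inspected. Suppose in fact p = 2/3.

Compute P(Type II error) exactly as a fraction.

Under the alternative p = 2/3, Y ~ Binomial(9, 2/3); β is the probability the test does not reject, P(Y < 8).
Equivalently, β = 1 − P(Y ≥ 8) = 16867/19683.

16867/19683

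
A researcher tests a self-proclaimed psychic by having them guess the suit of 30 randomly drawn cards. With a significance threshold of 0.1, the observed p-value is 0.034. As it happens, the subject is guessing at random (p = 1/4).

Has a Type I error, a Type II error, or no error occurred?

The conventional null hypothesis is that the subject is guessing at random (p = 1/4).
Since p = 0.034 < α = 0.1, H₀ is rejected.
H₀ is true (actually the subject is guessing at random (p = 1/4)).
Rejecting a true H₀ is a Type I error.

Type I error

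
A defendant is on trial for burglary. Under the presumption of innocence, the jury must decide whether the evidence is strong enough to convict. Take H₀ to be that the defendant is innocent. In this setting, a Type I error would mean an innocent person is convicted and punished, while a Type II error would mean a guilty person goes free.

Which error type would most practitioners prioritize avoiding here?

The Type I consequence (an innocent person is convicted and punished) is more severe than the Type II consequence (a guilty person goes free).

Type I error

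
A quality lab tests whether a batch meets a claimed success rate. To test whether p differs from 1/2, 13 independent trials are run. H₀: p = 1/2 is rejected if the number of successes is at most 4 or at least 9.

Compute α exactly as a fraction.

α = P(Y ≤ 4 or Y ≥ 9 | p = 1/2), Y ~ Binomial(13, 1/2).
The two tails are symmetric, so α = 2·(1 + 13 + 78 + 286 + 715)/2^13 = 2186/8192 = 1093/4096.

1093/4096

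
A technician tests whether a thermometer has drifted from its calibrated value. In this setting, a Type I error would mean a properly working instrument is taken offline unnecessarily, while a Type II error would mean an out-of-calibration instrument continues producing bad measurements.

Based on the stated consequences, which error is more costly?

The Type II consequence (an out-of-calibration instrument continues producing bad measurements) is more severe than the Type I consequence (a properly working instrument is taken offline unnecessarily).

Type II error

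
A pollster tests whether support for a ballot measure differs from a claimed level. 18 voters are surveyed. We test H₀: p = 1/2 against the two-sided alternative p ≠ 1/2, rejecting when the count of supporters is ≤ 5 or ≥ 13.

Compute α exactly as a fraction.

1577/16384

Under H₀, Y ~ Binomial(18, 1/2); α is the probability of landing in either tail, P(Y ≤ 5) + P(Y ≥ 13).
By symmetry, α = 2·P(Y ≤ 5) = 2·(1 + 18 + 153 + 816 + 3060 + 8568)/262144 = 25232/262144 = 1577/16384.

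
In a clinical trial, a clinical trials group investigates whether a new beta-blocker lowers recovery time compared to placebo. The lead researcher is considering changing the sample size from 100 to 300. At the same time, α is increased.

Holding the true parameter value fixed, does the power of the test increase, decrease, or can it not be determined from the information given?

More data shrinks sampling variability; the test statistic under Ha concentrates further from the null value, making rejection more likely. Relaxing α lowers the evidence threshold; under Ha, outcomes that previously fell short now trigger rejection. Both changes push β in the same direction.
Since power = 1 − β and β decreases, power increases.

It increases.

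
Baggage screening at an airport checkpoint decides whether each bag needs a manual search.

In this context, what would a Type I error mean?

A Type I error would mean concluding that the bag contains a prohibited item when in fact the bag contains no prohibited items.

With the conventional null hypothesis that the bag contains no prohibited items:
A Type I error is rejecting H₀ when H₀ is true.
Here that means flagging the bag for a manual search when actually the bag contains no prohibited items.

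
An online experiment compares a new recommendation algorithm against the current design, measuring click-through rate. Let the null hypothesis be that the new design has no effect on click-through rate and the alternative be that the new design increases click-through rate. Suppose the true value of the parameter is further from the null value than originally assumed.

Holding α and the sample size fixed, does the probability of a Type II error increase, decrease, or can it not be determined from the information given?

It decreases.

A larger true effect moves the Ha sampling distribution further from the H₀ critical value, making rejection more likely when Ha is true.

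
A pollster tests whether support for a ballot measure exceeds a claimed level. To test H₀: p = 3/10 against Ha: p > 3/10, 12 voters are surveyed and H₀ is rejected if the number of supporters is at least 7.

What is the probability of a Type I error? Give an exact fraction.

Under H₀, Y ~ Binomial(12, 3/10), and α = P(Y ≥ 7).
P(Y ≥ 7) = Σ_{j=7}^{12} C(12,j)·(3/10)^j·(7/10)^{12-j} = 19300421529/500000000000.

19300421529/500000000000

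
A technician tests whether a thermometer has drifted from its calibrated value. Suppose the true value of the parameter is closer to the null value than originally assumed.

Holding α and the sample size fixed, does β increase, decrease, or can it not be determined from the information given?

A smaller departure from H₀ means the test statistic under Ha is distributed closer to where it would be under H₀; rejection becomes less likely.

It increases.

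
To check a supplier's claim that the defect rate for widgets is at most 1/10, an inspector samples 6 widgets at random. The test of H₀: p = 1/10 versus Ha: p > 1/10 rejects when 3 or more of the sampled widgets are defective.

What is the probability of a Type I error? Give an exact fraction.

317/20000

Under H₀, X ~ Binomial(6, 1/10); the Type I error rate is P(X ≥ 3).
Computing the lower-tail complement: 1 − 19683/20000 = 317/20000.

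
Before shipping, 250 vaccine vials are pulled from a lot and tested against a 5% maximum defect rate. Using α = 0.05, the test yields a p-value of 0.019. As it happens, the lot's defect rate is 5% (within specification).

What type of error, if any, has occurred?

Type I error

The conventional null hypothesis is that the lot's defect rate is 5% (within specification).
Since p = 0.019 < α = 0.05, H₀ is rejected.
H₀ is true (actually the lot's defect rate is 5% (within specification)).
Rejecting a true H₀ is a Type I error.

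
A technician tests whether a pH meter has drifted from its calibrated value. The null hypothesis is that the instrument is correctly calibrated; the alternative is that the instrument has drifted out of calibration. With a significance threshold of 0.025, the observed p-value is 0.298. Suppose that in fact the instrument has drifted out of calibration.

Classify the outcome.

Since p = 0.298 ≥ α = 0.025, H₀ is not rejected.
H₀ is false (actually the instrument has drifted out of calibration).
Failing to reject a false H₀ is a Type II error.

Type II error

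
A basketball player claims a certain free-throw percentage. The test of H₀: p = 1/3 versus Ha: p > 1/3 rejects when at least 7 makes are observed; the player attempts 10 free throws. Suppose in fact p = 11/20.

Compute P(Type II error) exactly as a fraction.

Under the alternative p = 11/20, X ~ Binomial(10, 11/20); β is the probability the test does not reject, P(X < 7).
Adding the binomial probabilities P(X=0)+…+P(X=6) at p = 11/20 gives 1878942860721/2560000000000.

1878942860721/2560000000000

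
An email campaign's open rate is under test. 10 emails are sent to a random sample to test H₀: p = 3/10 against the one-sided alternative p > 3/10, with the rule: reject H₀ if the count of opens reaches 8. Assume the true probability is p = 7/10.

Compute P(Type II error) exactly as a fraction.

771521517/1250000000

β = P(fail to reject H₀ | Ha true) = P(S ≤ 7 | p = 7/10), S ~ Binomial(10, 7/10).
Adding the binomial probabilities P(S=0)+…+P(S=7) at p = 7/10 gives 771521517/1250000000.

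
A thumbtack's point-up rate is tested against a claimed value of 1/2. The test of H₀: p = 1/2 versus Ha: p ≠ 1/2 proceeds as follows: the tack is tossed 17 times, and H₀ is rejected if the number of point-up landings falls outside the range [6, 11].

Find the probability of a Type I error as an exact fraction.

The significance level is the null-hypothesis probability of the rejection region {≤5} ∪ {≥12}.
The two tails are symmetric, so α = 2·(1 + 17 + 136 + 680 + 2380 + 6188)/2^17 = 18804/131072 = 4701/32768.

4701/32768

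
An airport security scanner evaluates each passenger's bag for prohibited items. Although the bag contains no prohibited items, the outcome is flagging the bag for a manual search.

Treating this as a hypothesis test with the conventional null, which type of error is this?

Type I error

The null hypothesis here is that the bag contains no prohibited items.
'Flagging the bag for a manual search' corresponds to rejecting H₀.
H₀ was rejected but H₀ is true — a Type I error (false positive).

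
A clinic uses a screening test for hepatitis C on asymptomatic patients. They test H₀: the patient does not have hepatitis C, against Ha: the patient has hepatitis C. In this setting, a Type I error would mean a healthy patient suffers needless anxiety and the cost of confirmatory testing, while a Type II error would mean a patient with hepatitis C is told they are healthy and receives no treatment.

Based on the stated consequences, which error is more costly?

The Type II consequence (a patient with hepatitis C is told they are healthy and receives no treatment) is more severe than the Type I consequence (a healthy patient suffers needless anxiety and the cost of confirmatory testing).

Type II error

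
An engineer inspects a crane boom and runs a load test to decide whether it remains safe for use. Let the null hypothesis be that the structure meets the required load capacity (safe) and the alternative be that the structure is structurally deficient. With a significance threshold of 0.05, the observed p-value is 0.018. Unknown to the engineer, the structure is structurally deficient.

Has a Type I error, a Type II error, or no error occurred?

Since p = 0.018 < α = 0.05, H₀ is rejected.
H₀ is false (actually the structure is structurally deficient).
The decision matches the true state — no error.

No error — this is a correct decision.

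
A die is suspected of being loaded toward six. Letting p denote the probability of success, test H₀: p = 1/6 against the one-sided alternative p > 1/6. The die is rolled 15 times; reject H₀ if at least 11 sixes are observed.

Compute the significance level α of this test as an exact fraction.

Under H₀, S ~ Binomial(15, 1/6), and α = P(S ≥ 11).
P(S ≥ 11) = Σ_{j=11}^{15} C(15,j)·(1/6)^j·(5/6)^{15-j} = 912701/470184984576.

912701/470184984576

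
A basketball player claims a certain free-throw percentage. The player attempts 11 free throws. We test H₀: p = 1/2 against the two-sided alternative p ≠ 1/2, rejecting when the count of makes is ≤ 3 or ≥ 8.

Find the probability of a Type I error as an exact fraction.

The significance level is the null-hypothesis probability of the rejection region {≤3} ∪ {≥8}.
The two tails are symmetric, so α = 2·(1 + 11 + 55 + 165)/2^11 = 464/2048 = 29/128.

29/128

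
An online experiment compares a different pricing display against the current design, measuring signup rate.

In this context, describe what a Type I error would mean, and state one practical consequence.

A Type I error would mean concluding that the new design increases signup rate when in fact the new design has no effect on signup rate. Consequence: engineering effort is spent shipping a change that doesn't actually help.

With the conventional null hypothesis that the new design has no effect on signup rate:
A Type I error is rejecting H₀ when H₀ is true.
Here that means shipping the new feature to all users when actually the new design has no effect on signup rate.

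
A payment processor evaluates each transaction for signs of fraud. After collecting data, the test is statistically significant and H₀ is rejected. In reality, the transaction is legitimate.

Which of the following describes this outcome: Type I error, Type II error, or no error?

The conventional null hypothesis here is that the transaction is legitimate.
H₀ was rejected, but H₀ is actually true.
Rejecting a true null hypothesis is a Type I error (false positive).

Type I error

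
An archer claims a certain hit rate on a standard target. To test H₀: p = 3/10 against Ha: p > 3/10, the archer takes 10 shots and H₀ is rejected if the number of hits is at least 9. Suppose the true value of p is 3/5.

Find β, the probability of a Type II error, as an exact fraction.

β = P(fail to reject H₀ | Ha true) = P(K ≤ 8 | p = 3/5), K ~ Binomial(10, 3/5).
Adding the binomial probabilities P(K=0)+…+P(K=8) at p = 3/5 gives 9312916/9765625.

9312916/9765625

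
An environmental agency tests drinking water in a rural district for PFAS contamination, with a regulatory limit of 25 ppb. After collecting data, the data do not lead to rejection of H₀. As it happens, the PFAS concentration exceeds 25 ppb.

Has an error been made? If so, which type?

The conventional null hypothesis here is that the PFAS concentration is at or below 25 ppb (safe).
H₀ was not rejected, but H₀ is actually false.
Failing to reject a false null hypothesis is a Type II error (false negative).

Type II error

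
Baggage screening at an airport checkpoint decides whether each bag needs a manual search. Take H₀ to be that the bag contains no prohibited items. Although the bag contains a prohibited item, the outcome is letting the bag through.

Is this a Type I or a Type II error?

'Letting the bag through' corresponds to failing to reject H₀.
H₀ was not rejected but H₀ is false — a Type II error (false negative).

Type II error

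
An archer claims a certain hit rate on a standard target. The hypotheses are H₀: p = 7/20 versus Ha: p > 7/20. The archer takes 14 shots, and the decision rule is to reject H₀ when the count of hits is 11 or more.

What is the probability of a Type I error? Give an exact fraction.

The Type I error probability is α = P(S ≥ 11) computed under H₀, where S ~ Binomial(14, 7/20).
Summing C(14,j)(7/20)^j(13/20)^{14−j} for j = 11,…,14 gives 906230596911073/819200000000000000.

906230596911073/819200000000000000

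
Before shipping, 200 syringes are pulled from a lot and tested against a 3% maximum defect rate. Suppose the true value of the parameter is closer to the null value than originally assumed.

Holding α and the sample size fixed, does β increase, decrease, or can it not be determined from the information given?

When the true parameter is near the null value, the test has a harder time distinguishing Ha from H₀.

It increases.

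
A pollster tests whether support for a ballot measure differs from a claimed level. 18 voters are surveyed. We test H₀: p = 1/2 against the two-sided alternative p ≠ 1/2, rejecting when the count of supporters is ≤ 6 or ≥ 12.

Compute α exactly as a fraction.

α = P(S ≤ 6 or S ≥ 12 | p = 1/2), S ~ Binomial(18, 1/2).
Each tail has probability (1 + 18 + 153 + 816 + 3060 + 8568 + 18564)/262144; doubling gives α = 62360/262144 = 7795/32768.

7795/32768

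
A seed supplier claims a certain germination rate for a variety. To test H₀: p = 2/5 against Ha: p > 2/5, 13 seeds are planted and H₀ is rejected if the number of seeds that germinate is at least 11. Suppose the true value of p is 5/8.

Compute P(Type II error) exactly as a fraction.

252368141319/274877906944

A Type II error is failing to reject when Ha holds: with p = 5/8, β = P(K ≤ 10).
Equivalently, β = 1 − P(K ≥ 11) = 252368141319/274877906944.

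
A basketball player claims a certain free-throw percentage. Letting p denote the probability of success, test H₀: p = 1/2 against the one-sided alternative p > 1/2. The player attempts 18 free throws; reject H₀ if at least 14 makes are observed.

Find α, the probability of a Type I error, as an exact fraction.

253/16384

α = P(reject H₀ | H₀ true) = P(K ≥ 14 | p = 1/2), with K ~ Binomial(18, 1/2).
P(K ≥ 14) = [C(18,14) + C(18,15) + C(18,16) + C(18,17) + C(18,18)] / 2^18 = (3060 + 816 + 153 + 18 + 1) / 262144 = 4048/262144 = 253/16384.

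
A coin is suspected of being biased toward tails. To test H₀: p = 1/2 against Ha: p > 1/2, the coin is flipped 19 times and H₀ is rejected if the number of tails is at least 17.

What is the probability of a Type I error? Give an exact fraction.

Under H₀, Y ~ Binomial(19, 1/2), and α = P(Y ≥ 17).
Summing the upper tail: (171 + 19 + 1) / 2^19 = 191/524288.

191/524288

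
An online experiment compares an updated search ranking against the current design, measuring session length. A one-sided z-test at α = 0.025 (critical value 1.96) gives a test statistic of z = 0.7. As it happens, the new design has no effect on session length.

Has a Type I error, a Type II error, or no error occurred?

Neither — the decision is correct.

The conventional null hypothesis is that the new design has no effect on session length.
Since z = 0.7 ≤ z* = 1.96, H₀ is not rejected.
H₀ is true (actually the new design has no effect on session length).
The decision matches the true state — no error.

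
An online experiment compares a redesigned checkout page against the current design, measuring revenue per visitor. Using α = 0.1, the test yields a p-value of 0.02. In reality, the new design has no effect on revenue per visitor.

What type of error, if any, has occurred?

The conventional null hypothesis is that the new design has no effect on revenue per visitor.
Since p = 0.02 < α = 0.1, H₀ is rejected.
H₀ is true (actually the new design has no effect on revenue per visitor).
Rejecting a true H₀ is a Type I error.

Type I error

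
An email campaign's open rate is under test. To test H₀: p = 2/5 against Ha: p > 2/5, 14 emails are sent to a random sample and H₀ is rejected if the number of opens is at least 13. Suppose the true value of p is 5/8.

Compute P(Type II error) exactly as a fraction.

A Type II error is failing to reject when Ha holds: with p = 5/8, β = P(S ≤ 12).
Summing C(14,j)·(5/8)^j·(3/8)^{14-j} for j = 0..12 gives 4340673464229/4398046511104.

4340673464229/4398046511104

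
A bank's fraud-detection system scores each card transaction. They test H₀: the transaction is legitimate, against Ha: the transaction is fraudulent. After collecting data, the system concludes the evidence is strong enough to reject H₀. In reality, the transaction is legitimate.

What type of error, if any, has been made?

H₀ was rejected, but H₀ is actually true.
Rejecting a true null hypothesis is a Type I error (false positive).

Type I error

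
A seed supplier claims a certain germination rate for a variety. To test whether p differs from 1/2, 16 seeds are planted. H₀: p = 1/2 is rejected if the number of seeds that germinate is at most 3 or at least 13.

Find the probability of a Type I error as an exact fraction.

697/32768

α = P(X ≤ 3 or X ≥ 13 | p = 1/2), X ~ Binomial(16, 1/2).
The two tails are symmetric, so α = 2·(1 + 16 + 120 + 560)/2^16 = 1394/65536 = 697/32768.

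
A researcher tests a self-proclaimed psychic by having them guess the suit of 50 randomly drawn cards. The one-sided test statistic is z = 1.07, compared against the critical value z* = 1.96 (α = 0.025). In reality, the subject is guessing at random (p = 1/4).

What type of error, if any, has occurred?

The conventional null hypothesis is that the subject is guessing at random (p = 1/4).
Since z = 1.07 ≤ z* = 1.96, H₀ is not rejected.
H₀ is true (actually the subject is guessing at random (p = 1/4)).
The decision matches the true state — no error.

No error — this is a correct decision.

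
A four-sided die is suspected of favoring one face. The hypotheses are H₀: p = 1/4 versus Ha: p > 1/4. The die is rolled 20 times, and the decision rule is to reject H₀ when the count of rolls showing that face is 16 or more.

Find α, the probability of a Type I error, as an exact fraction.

106249/274877906944

Under H₀, K ~ Binomial(20, 1/4), and α = P(K ≥ 16).
P(K ≥ 16) = Σ_{j=16}^{20} C(20,j)·(1/4)^j·(3/4)^{20-j} = 106249/274877906944.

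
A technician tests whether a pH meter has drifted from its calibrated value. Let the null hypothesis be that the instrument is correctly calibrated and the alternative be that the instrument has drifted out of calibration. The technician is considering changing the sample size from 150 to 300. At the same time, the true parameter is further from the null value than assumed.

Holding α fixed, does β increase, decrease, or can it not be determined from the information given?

A larger sample reduces the standard error, pulling the sampling distribution under Ha further from the non-rejection region. A larger true effect moves the Ha sampling distribution further from the H₀ critical value, making rejection more likely when Ha is true. Both changes push β in the same direction.

It decreases.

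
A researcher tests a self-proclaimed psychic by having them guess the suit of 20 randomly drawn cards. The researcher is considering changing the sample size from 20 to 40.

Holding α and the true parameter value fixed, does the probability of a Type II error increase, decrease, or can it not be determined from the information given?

More data shrinks sampling variability; the test statistic under Ha concentrates further from the null value, making rejection more likely.

It decreases.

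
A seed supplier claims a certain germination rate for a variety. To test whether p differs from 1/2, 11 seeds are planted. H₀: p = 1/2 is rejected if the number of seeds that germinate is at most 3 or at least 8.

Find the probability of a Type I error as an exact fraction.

29/128

Under H₀, K ~ Binomial(11, 1/2); α is the probability of landing in either tail, P(K ≤ 3) + P(K ≥ 8).
Each tail has probability (1 + 11 + 55 + 165)/2048; doubling gives α = 464/2048 = 29/128.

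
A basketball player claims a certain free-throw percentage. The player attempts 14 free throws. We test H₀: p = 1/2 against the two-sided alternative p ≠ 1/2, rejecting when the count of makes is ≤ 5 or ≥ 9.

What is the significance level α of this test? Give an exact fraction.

α = P(X ≤ 5 or X ≥ 9 | p = 1/2), X ~ Binomial(14, 1/2).
Each tail has probability (1 + 14 + 91 + 364 + 1001 + 2002)/16384; doubling gives α = 6946/16384 = 3473/8192.

3473/8192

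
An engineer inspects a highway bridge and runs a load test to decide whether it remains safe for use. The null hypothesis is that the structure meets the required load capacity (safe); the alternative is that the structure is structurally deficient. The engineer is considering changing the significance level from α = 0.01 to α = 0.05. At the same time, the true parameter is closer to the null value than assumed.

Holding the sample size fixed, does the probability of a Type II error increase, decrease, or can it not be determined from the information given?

The first change alone would make β decrease; the second alone would make β increase. Which effect dominates depends on the magnitudes, which are not given.

Cannot be determined from the information given.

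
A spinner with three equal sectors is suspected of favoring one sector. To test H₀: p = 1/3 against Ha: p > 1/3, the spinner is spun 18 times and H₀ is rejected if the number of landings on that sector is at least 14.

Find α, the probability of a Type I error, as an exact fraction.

56137/387420489

α = P(reject H₀ | H₀ true) = P(X ≥ 14 | p = 1/3), with X ~ Binomial(18, 1/3).
Adding the binomial terms for j = 14 through 18 with p = 1/3 yields 56137/387420489.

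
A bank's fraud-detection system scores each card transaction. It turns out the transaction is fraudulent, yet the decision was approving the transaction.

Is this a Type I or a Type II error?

The null hypothesis here is that the transaction is legitimate.
'Approving the transaction' corresponds to failing to reject H₀.
H₀ was not rejected but H₀ is false — a Type II error (false negative).

Type II error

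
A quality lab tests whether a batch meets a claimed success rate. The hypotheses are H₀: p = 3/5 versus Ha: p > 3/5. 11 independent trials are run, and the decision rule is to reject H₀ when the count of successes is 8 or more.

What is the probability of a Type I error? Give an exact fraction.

The Type I error probability is α = P(S ≥ 8) computed under H₀, where S ~ Binomial(11, 3/5).
Summing C(11,j)(3/5)^j(2/5)^{11−j} for j = 8,…,11 gives 2893401/9765625.

2893401/9765625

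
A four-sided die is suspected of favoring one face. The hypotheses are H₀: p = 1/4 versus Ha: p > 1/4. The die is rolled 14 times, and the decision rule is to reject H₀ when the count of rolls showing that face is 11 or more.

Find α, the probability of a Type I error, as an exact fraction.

α = P(reject H₀ | H₀ true) = P(Y ≥ 11 | p = 1/4), with Y ~ Binomial(14, 1/4).
Adding the binomial terms for j = 11 through 14 with p = 1/4 yields 5345/134217728.

5345/134217728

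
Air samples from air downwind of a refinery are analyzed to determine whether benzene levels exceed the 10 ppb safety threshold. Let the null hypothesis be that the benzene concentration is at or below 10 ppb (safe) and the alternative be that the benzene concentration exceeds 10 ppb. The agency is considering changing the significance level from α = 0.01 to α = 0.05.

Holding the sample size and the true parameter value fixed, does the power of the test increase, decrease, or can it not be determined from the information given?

It increases.

With a larger α the critical value moves toward the center, so more of the Ha sampling distribution lies in the rejection region.
Since power = 1 − β and β decreases, power increases.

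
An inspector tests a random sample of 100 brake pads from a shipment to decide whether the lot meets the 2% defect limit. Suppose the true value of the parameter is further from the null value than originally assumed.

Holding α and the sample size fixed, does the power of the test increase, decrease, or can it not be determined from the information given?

It increases.

The further the true parameter sits from the null value, the more of the Ha sampling distribution falls in the rejection region.
Since power = 1 − β and β decreases, power increases.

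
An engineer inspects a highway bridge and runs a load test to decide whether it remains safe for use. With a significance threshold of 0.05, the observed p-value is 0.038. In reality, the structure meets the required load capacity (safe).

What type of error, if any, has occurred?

Type I error

The conventional null hypothesis is that the structure meets the required load capacity (safe).
Since p = 0.038 < α = 0.05, H₀ is rejected.
H₀ is true (actually the structure meets the required load capacity (safe)).
Rejecting a true H₀ is a Type I error.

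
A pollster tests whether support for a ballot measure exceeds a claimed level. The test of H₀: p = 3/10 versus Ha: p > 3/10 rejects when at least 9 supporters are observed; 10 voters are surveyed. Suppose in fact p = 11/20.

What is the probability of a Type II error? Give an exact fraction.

10001847283209/10240000000000

Under the alternative p = 11/20, S ~ Binomial(10, 11/20); β is the probability the test does not reject, P(S < 9).
Adding the binomial probabilities P(S=0)+…+P(S=8) at p = 11/20 gives 10001847283209/10240000000000.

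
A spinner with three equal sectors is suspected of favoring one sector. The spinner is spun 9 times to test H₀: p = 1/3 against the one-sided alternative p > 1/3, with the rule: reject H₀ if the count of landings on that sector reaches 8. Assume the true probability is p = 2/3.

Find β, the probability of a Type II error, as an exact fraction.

16867/19683

A Type II error is failing to reject when Ha holds: with p = 2/3, β = P(X ≤ 7).
Equivalently, β = 1 − P(X ≥ 8) = 16867/19683.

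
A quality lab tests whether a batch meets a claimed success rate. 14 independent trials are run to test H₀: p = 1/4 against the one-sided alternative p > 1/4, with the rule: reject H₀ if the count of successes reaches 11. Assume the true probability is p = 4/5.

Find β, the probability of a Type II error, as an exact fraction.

1842102761/6103515625

β = P(fail to reject H₀ | Ha true) = P(Y ≤ 10 | p = 4/5), Y ~ Binomial(14, 4/5).
Summing C(14,j)·(4/5)^j·(1/5)^{14-j} for j = 0..10 gives 1842102761/6103515625.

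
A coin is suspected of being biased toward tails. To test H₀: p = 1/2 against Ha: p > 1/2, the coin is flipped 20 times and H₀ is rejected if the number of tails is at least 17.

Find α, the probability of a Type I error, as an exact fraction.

1351/1048576

The Type I error probability is α = P(Y ≥ 17) computed under H₀, where Y ~ Binomial(20, 1/2).
That's C(20,17) + C(20,18) + C(20,19) + C(20,20) over 2^20, i.e. (1140 + 190 + 20 + 1)/1048576 = 1351/1048576.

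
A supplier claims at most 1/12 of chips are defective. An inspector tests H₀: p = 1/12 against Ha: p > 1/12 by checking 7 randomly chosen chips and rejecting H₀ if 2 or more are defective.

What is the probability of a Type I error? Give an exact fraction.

α = P(reject H₀ | H₀ true) = P(Y ≥ 2 | p = 1/12), Y ~ Binomial(7, 1/12).
Via the complement, α = 1 − Σ_{j=0}^{1} C(7,j)(1/12)^j(11/12)^{7-j} = 219095/1990656.

219095/1990656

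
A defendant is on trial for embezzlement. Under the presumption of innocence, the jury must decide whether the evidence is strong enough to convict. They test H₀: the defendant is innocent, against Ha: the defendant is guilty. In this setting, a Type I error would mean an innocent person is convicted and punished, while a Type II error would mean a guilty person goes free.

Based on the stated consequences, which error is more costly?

The Type I consequence (an innocent person is convicted and punished) is more severe than the Type II consequence (a guilty person goes free).

Type I error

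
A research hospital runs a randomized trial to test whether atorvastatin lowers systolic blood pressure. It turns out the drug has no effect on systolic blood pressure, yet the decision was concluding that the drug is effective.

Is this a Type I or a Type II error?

Type I error

The null hypothesis here is that the drug has no effect on systolic blood pressure.
'Concluding that the drug is effective' corresponds to rejecting H₀.
H₀ was rejected but H₀ is true — a Type I error (false positive).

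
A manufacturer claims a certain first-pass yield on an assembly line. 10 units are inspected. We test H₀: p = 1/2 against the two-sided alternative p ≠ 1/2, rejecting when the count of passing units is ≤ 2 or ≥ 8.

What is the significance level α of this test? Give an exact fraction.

The significance level is the null-hypothesis probability of the rejection region {≤2} ∪ {≥8}.
Each tail has probability (1 + 10 + 45)/1024; doubling gives α = 112/1024 = 7/64.

7/64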